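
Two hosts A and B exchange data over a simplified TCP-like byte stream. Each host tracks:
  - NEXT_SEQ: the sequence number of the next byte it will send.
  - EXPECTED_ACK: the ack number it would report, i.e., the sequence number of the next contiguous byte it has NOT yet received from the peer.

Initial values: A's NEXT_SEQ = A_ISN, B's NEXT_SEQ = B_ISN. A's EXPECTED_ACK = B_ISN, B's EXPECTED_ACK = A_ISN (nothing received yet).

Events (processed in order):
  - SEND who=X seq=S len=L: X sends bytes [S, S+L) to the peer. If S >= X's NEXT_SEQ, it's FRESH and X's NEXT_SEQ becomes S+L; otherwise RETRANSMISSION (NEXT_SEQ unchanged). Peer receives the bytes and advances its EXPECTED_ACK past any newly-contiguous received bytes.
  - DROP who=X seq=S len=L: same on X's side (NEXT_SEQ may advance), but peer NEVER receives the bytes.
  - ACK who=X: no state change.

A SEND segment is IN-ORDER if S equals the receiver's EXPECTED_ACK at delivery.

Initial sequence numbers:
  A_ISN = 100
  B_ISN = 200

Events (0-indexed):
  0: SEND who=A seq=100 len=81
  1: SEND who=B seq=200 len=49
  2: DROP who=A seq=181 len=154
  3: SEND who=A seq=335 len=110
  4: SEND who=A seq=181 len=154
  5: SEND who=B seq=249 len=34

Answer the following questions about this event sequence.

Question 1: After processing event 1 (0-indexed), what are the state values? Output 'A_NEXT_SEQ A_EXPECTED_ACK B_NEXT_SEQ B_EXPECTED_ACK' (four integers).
After event 0: A_seq=181 A_ack=200 B_seq=200 B_ack=181
After event 1: A_seq=181 A_ack=249 B_seq=249 B_ack=181

181 249 249 181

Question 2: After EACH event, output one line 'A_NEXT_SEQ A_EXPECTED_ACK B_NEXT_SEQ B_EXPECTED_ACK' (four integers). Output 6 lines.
181 200 200 181
181 249 249 181
335 249 249 181
445 249 249 181
445 249 249 445
445 283 283 445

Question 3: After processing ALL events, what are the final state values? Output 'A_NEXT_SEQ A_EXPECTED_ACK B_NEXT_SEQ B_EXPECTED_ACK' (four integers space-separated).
Answer: 445 283 283 445

Derivation:
After event 0: A_seq=181 A_ack=200 B_seq=200 B_ack=181
After event 1: A_seq=181 A_ack=249 B_seq=249 B_ack=181
After event 2: A_seq=335 A_ack=249 B_seq=249 B_ack=181
After event 3: A_seq=445 A_ack=249 B_seq=249 B_ack=181
After event 4: A_seq=445 A_ack=249 B_seq=249 B_ack=445
After event 5: A_seq=445 A_ack=283 B_seq=283 B_ack=445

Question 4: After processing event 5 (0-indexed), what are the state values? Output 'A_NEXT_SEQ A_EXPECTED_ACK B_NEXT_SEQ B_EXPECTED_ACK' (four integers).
After event 0: A_seq=181 A_ack=200 B_seq=200 B_ack=181
After event 1: A_seq=181 A_ack=249 B_seq=249 B_ack=181
After event 2: A_seq=335 A_ack=249 B_seq=249 B_ack=181
After event 3: A_seq=445 A_ack=249 B_seq=249 B_ack=181
After event 4: A_seq=445 A_ack=249 B_seq=249 B_ack=445
After event 5: A_seq=445 A_ack=283 B_seq=283 B_ack=445

445 283 283 445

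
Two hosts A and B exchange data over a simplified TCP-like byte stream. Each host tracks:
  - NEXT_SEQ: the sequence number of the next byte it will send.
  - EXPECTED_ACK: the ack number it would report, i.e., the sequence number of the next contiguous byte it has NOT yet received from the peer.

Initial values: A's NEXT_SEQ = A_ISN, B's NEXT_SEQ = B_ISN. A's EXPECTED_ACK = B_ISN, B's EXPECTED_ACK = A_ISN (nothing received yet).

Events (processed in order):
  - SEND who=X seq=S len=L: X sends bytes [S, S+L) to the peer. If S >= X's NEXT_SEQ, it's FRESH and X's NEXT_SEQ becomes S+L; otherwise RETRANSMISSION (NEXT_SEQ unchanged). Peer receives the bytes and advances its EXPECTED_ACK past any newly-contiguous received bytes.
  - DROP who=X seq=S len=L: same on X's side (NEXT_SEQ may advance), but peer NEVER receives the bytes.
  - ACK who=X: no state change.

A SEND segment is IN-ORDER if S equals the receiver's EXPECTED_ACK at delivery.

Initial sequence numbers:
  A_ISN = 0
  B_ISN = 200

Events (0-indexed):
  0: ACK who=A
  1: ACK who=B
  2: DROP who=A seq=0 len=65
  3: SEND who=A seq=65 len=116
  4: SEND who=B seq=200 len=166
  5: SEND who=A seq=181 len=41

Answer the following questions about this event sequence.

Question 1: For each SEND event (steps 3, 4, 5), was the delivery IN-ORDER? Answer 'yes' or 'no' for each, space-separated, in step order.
Step 3: SEND seq=65 -> out-of-order
Step 4: SEND seq=200 -> in-order
Step 5: SEND seq=181 -> out-of-order

Answer: no yes no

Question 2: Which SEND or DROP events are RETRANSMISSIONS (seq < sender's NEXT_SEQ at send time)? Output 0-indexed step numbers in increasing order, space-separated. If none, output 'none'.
Answer: none

Derivation:
Step 2: DROP seq=0 -> fresh
Step 3: SEND seq=65 -> fresh
Step 4: SEND seq=200 -> fresh
Step 5: SEND seq=181 -> fresh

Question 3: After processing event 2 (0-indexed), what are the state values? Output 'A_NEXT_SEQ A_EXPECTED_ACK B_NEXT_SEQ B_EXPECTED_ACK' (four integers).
After event 0: A_seq=0 A_ack=200 B_seq=200 B_ack=0
After event 1: A_seq=0 A_ack=200 B_seq=200 B_ack=0
After event 2: A_seq=65 A_ack=200 B_seq=200 B_ack=0

65 200 200 0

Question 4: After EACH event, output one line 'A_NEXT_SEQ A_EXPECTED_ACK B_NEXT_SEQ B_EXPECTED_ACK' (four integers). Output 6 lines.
0 200 200 0
0 200 200 0
65 200 200 0
181 200 200 0
181 366 366 0
222 366 366 0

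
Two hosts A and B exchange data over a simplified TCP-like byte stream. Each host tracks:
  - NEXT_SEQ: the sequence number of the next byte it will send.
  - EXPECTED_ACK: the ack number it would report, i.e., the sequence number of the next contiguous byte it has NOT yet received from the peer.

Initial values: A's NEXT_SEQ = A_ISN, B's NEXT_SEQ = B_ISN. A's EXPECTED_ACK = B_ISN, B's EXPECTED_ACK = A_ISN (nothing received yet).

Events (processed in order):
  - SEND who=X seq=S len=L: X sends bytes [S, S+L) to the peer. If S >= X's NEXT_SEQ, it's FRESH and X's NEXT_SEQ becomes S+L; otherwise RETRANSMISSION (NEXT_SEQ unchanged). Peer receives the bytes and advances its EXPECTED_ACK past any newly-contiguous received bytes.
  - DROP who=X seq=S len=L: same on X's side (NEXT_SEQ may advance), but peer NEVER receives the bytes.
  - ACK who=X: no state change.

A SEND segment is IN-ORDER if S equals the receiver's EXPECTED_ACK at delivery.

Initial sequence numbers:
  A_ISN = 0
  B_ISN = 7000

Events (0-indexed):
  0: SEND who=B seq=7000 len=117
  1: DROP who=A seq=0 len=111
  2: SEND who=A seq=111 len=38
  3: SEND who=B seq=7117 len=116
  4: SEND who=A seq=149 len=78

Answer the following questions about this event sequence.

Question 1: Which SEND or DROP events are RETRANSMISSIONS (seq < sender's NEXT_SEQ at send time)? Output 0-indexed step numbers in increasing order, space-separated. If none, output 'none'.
Step 0: SEND seq=7000 -> fresh
Step 1: DROP seq=0 -> fresh
Step 2: SEND seq=111 -> fresh
Step 3: SEND seq=7117 -> fresh
Step 4: SEND seq=149 -> fresh

Answer: none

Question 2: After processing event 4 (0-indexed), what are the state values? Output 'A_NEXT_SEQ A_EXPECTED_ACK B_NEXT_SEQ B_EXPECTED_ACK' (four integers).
After event 0: A_seq=0 A_ack=7117 B_seq=7117 B_ack=0
After event 1: A_seq=111 A_ack=7117 B_seq=7117 B_ack=0
After event 2: A_seq=149 A_ack=7117 B_seq=7117 B_ack=0
After event 3: A_seq=149 A_ack=7233 B_seq=7233 B_ack=0
After event 4: A_seq=227 A_ack=7233 B_seq=7233 B_ack=0

227 7233 7233 0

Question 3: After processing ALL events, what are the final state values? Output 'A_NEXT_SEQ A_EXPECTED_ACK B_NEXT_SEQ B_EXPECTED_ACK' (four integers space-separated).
After event 0: A_seq=0 A_ack=7117 B_seq=7117 B_ack=0
After event 1: A_seq=111 A_ack=7117 B_seq=7117 B_ack=0
After event 2: A_seq=149 A_ack=7117 B_seq=7117 B_ack=0
After event 3: A_seq=149 A_ack=7233 B_seq=7233 B_ack=0
After event 4: A_seq=227 A_ack=7233 B_seq=7233 B_ack=0

Answer: 227 7233 7233 0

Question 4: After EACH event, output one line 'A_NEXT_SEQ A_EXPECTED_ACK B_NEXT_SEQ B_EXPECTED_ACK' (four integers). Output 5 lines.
0 7117 7117 0
111 7117 7117 0
149 7117 7117 0
149 7233 7233 0
227 7233 7233 0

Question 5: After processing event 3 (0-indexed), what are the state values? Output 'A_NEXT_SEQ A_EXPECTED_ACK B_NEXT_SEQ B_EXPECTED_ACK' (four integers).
After event 0: A_seq=0 A_ack=7117 B_seq=7117 B_ack=0
After event 1: A_seq=111 A_ack=7117 B_seq=7117 B_ack=0
After event 2: A_seq=149 A_ack=7117 B_seq=7117 B_ack=0
After event 3: A_seq=149 A_ack=7233 B_seq=7233 B_ack=0

149 7233 7233 0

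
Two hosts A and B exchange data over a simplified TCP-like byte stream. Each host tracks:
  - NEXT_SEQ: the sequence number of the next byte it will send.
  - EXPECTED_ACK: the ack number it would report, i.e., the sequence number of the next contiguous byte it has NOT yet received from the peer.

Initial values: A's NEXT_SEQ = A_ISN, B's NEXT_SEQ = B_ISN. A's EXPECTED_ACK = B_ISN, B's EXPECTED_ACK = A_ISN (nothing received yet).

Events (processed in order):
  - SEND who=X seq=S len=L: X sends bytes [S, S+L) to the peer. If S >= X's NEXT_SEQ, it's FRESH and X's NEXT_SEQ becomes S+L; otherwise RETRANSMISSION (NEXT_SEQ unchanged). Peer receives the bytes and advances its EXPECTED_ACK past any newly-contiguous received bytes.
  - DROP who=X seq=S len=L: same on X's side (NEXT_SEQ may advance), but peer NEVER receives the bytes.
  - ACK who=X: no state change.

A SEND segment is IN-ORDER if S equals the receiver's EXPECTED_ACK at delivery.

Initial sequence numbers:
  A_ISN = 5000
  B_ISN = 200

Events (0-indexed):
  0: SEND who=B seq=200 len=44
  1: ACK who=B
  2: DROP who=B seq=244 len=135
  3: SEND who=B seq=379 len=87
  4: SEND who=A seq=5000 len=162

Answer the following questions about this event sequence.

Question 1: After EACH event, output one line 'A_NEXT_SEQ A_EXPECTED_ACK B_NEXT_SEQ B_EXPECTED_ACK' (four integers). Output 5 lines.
5000 244 244 5000
5000 244 244 5000
5000 244 379 5000
5000 244 466 5000
5162 244 466 5162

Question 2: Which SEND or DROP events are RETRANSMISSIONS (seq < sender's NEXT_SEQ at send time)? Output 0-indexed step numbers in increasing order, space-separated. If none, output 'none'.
Step 0: SEND seq=200 -> fresh
Step 2: DROP seq=244 -> fresh
Step 3: SEND seq=379 -> fresh
Step 4: SEND seq=5000 -> fresh

Answer: none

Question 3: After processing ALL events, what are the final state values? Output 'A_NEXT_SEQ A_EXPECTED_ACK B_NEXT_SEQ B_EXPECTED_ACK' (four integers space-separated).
Answer: 5162 244 466 5162

Derivation:
After event 0: A_seq=5000 A_ack=244 B_seq=244 B_ack=5000
After event 1: A_seq=5000 A_ack=244 B_seq=244 B_ack=5000
After event 2: A_seq=5000 A_ack=244 B_seq=379 B_ack=5000
After event 3: A_seq=5000 A_ack=244 B_seq=466 B_ack=5000
After event 4: A_seq=5162 A_ack=244 B_seq=466 B_ack=5162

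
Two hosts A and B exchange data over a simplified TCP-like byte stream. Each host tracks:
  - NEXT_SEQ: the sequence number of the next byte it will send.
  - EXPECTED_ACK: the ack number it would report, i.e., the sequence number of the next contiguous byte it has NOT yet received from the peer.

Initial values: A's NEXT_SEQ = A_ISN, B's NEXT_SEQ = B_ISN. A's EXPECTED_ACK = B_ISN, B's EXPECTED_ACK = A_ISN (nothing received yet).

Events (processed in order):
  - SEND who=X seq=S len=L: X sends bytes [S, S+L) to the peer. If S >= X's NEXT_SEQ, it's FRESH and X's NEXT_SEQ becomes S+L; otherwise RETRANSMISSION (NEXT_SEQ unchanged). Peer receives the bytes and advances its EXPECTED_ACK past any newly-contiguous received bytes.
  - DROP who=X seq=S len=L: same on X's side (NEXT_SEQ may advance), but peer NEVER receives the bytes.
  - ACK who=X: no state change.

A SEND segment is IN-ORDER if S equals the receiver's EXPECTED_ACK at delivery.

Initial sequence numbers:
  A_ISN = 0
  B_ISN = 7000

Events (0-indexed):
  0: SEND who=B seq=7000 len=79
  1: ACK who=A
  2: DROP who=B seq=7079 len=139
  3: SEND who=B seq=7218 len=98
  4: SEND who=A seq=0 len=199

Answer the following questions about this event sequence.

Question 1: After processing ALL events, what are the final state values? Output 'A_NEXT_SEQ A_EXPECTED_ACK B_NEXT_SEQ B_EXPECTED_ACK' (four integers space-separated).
Answer: 199 7079 7316 199

Derivation:
After event 0: A_seq=0 A_ack=7079 B_seq=7079 B_ack=0
After event 1: A_seq=0 A_ack=7079 B_seq=7079 B_ack=0
After event 2: A_seq=0 A_ack=7079 B_seq=7218 B_ack=0
After event 3: A_seq=0 A_ack=7079 B_seq=7316 B_ack=0
After event 4: A_seq=199 A_ack=7079 B_seq=7316 B_ack=199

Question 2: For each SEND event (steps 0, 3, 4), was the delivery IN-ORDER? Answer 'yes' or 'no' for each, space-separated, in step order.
Step 0: SEND seq=7000 -> in-order
Step 3: SEND seq=7218 -> out-of-order
Step 4: SEND seq=0 -> in-order

Answer: yes no yes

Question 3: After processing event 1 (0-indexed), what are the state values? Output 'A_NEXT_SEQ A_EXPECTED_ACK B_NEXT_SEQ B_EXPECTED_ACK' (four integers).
After event 0: A_seq=0 A_ack=7079 B_seq=7079 B_ack=0
After event 1: A_seq=0 A_ack=7079 B_seq=7079 B_ack=0

0 7079 7079 0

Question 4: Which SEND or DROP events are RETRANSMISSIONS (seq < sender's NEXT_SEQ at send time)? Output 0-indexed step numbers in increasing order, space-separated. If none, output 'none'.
Step 0: SEND seq=7000 -> fresh
Step 2: DROP seq=7079 -> fresh
Step 3: SEND seq=7218 -> fresh
Step 4: SEND seq=0 -> fresh

Answer: none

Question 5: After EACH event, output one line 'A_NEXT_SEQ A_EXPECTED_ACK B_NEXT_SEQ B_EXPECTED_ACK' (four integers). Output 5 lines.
0 7079 7079 0
0 7079 7079 0
0 7079 7218 0
0 7079 7316 0
199 7079 7316 199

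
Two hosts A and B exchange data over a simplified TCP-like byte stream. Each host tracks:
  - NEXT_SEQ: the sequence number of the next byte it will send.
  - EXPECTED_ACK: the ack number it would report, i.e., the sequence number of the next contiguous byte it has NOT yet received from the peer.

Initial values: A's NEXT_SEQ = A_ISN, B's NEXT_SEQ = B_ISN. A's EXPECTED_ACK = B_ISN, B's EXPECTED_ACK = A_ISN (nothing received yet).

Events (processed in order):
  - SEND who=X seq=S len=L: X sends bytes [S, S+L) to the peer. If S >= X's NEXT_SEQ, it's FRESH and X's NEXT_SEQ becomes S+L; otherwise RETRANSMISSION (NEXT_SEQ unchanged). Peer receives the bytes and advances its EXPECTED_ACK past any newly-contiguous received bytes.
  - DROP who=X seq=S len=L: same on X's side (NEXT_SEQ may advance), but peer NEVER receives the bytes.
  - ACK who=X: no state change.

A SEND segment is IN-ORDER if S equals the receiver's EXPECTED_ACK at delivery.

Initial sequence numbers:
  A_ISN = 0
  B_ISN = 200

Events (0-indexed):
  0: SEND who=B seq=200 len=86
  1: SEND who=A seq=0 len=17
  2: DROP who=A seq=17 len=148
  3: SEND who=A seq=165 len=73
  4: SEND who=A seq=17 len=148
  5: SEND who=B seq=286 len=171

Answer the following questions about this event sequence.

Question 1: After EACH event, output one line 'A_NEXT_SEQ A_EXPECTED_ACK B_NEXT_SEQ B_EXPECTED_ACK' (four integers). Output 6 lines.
0 286 286 0
17 286 286 17
165 286 286 17
238 286 286 17
238 286 286 238
238 457 457 238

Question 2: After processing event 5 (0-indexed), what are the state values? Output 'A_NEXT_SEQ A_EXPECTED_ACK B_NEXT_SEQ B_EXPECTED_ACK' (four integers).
After event 0: A_seq=0 A_ack=286 B_seq=286 B_ack=0
After event 1: A_seq=17 A_ack=286 B_seq=286 B_ack=17
After event 2: A_seq=165 A_ack=286 B_seq=286 B_ack=17
After event 3: A_seq=238 A_ack=286 B_seq=286 B_ack=17
After event 4: A_seq=238 A_ack=286 B_seq=286 B_ack=238
After event 5: A_seq=238 A_ack=457 B_seq=457 B_ack=238

238 457 457 238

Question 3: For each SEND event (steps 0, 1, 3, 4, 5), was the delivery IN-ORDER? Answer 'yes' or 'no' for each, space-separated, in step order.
Answer: yes yes no yes yes

Derivation:
Step 0: SEND seq=200 -> in-order
Step 1: SEND seq=0 -> in-order
Step 3: SEND seq=165 -> out-of-order
Step 4: SEND seq=17 -> in-order
Step 5: SEND seq=286 -> in-order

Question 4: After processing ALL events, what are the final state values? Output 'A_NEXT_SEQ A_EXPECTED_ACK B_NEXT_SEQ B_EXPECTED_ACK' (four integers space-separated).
Answer: 238 457 457 238

Derivation:
After event 0: A_seq=0 A_ack=286 B_seq=286 B_ack=0
After event 1: A_seq=17 A_ack=286 B_seq=286 B_ack=17
After event 2: A_seq=165 A_ack=286 B_seq=286 B_ack=17
After event 3: A_seq=238 A_ack=286 B_seq=286 B_ack=17
After event 4: A_seq=238 A_ack=286 B_seq=286 B_ack=238
After event 5: A_seq=238 A_ack=457 B_seq=457 B_ack=238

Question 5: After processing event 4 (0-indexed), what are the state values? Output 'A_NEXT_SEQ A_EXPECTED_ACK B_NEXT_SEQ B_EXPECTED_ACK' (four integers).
After event 0: A_seq=0 A_ack=286 B_seq=286 B_ack=0
After event 1: A_seq=17 A_ack=286 B_seq=286 B_ack=17
After event 2: A_seq=165 A_ack=286 B_seq=286 B_ack=17
After event 3: A_seq=238 A_ack=286 B_seq=286 B_ack=17
After event 4: A_seq=238 A_ack=286 B_seq=286 B_ack=238

238 286 286 238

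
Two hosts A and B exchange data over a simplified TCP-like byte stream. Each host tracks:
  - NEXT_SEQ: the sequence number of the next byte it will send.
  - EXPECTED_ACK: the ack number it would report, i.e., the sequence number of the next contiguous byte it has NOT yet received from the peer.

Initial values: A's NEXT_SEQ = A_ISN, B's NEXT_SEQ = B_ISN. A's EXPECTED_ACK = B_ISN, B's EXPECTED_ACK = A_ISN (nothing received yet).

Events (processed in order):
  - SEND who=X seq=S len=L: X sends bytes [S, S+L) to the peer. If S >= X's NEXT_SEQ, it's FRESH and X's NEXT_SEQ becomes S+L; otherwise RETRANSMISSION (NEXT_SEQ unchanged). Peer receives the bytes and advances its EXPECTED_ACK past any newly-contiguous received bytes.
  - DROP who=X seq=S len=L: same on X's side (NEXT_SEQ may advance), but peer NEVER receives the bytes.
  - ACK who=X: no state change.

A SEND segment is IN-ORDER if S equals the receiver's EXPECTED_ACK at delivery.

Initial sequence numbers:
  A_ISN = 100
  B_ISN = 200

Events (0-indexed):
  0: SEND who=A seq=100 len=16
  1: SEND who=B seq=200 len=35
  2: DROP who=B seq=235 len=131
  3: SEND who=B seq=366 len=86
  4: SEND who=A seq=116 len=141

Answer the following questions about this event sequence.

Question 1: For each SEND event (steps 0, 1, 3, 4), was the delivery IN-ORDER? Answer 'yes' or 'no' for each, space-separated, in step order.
Step 0: SEND seq=100 -> in-order
Step 1: SEND seq=200 -> in-order
Step 3: SEND seq=366 -> out-of-order
Step 4: SEND seq=116 -> in-order

Answer: yes yes no yes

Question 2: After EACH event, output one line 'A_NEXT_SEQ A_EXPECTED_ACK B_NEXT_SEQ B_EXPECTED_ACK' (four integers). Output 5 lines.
116 200 200 116
116 235 235 116
116 235 366 116
116 235 452 116
257 235 452 257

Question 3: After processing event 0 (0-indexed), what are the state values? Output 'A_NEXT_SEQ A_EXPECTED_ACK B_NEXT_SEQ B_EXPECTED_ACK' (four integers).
After event 0: A_seq=116 A_ack=200 B_seq=200 B_ack=116

116 200 200 116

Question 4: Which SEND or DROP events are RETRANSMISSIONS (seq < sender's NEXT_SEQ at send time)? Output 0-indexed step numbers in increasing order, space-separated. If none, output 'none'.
Answer: none

Derivation:
Step 0: SEND seq=100 -> fresh
Step 1: SEND seq=200 -> fresh
Step 2: DROP seq=235 -> fresh
Step 3: SEND seq=366 -> fresh
Step 4: SEND seq=116 -> fresh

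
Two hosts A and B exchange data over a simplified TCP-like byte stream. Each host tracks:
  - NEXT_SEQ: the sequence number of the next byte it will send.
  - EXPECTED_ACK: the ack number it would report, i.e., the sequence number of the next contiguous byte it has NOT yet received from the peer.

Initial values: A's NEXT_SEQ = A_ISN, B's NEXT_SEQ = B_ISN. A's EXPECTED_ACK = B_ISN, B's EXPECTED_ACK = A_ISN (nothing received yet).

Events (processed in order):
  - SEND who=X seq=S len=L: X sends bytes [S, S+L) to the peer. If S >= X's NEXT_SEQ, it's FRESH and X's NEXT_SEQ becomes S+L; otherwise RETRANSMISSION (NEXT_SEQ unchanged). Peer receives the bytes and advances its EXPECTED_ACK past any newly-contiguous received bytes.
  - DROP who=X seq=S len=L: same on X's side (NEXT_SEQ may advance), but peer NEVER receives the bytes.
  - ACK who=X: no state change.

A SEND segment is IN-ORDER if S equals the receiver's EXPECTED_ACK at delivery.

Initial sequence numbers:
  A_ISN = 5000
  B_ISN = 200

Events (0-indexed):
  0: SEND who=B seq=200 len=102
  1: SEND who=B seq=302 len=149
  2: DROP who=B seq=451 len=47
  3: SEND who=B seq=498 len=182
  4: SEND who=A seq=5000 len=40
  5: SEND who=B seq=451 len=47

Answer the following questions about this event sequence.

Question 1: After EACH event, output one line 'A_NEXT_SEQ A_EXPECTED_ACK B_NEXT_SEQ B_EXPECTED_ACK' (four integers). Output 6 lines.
5000 302 302 5000
5000 451 451 5000
5000 451 498 5000
5000 451 680 5000
5040 451 680 5040
5040 680 680 5040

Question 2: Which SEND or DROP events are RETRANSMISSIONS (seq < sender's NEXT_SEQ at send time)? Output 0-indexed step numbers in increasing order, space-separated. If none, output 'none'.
Step 0: SEND seq=200 -> fresh
Step 1: SEND seq=302 -> fresh
Step 2: DROP seq=451 -> fresh
Step 3: SEND seq=498 -> fresh
Step 4: SEND seq=5000 -> fresh
Step 5: SEND seq=451 -> retransmit

Answer: 5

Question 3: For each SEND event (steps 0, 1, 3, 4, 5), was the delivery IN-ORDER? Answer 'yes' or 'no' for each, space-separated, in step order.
Step 0: SEND seq=200 -> in-order
Step 1: SEND seq=302 -> in-order
Step 3: SEND seq=498 -> out-of-order
Step 4: SEND seq=5000 -> in-order
Step 5: SEND seq=451 -> in-order

Answer: yes yes no yes yes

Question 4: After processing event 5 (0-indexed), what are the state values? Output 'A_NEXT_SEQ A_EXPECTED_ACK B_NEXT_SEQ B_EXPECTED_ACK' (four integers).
After event 0: A_seq=5000 A_ack=302 B_seq=302 B_ack=5000
After event 1: A_seq=5000 A_ack=451 B_seq=451 B_ack=5000
After event 2: A_seq=5000 A_ack=451 B_seq=498 B_ack=5000
After event 3: A_seq=5000 A_ack=451 B_seq=680 B_ack=5000
After event 4: A_seq=5040 A_ack=451 B_seq=680 B_ack=5040
After event 5: A_seq=5040 A_ack=680 B_seq=680 B_ack=5040

5040 680 680 5040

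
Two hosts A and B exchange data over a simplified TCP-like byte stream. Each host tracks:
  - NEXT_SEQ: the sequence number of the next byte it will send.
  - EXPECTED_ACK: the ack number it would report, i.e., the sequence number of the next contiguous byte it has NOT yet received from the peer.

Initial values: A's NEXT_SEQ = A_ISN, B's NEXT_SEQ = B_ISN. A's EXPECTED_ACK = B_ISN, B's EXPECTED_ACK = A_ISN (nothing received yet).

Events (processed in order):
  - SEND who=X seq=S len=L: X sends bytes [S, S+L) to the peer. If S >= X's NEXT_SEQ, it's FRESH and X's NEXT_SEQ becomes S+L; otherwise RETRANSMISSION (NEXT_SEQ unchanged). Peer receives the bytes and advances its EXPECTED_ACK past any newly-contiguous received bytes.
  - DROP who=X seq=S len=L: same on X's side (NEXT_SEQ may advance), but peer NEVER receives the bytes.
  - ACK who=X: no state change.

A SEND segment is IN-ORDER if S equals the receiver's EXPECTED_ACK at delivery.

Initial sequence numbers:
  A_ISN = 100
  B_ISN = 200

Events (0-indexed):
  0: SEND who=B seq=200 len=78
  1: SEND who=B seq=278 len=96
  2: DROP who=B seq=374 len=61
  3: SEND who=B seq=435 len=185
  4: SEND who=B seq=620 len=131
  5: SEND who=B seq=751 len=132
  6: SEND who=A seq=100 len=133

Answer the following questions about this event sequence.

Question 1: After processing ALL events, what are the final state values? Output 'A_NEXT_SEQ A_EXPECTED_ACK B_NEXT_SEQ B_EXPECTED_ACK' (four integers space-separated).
After event 0: A_seq=100 A_ack=278 B_seq=278 B_ack=100
After event 1: A_seq=100 A_ack=374 B_seq=374 B_ack=100
After event 2: A_seq=100 A_ack=374 B_seq=435 B_ack=100
After event 3: A_seq=100 A_ack=374 B_seq=620 B_ack=100
After event 4: A_seq=100 A_ack=374 B_seq=751 B_ack=100
After event 5: A_seq=100 A_ack=374 B_seq=883 B_ack=100
After event 6: A_seq=233 A_ack=374 B_seq=883 B_ack=233

Answer: 233 374 883 233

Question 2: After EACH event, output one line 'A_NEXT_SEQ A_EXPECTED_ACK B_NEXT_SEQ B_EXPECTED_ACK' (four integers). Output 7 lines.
100 278 278 100
100 374 374 100
100 374 435 100
100 374 620 100
100 374 751 100
100 374 883 100
233 374 883 233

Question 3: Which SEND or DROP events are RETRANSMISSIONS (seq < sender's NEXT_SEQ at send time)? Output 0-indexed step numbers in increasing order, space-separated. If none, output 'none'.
Answer: none

Derivation:
Step 0: SEND seq=200 -> fresh
Step 1: SEND seq=278 -> fresh
Step 2: DROP seq=374 -> fresh
Step 3: SEND seq=435 -> fresh
Step 4: SEND seq=620 -> fresh
Step 5: SEND seq=751 -> fresh
Step 6: SEND seq=100 -> fresh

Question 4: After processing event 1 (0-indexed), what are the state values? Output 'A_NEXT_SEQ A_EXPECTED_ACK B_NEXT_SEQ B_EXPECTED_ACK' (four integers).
After event 0: A_seq=100 A_ack=278 B_seq=278 B_ack=100
After event 1: A_seq=100 A_ack=374 B_seq=374 B_ack=100

100 374 374 100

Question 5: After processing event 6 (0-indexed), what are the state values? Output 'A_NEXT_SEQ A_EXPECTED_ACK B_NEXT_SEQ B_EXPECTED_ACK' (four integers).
After event 0: A_seq=100 A_ack=278 B_seq=278 B_ack=100
After event 1: A_seq=100 A_ack=374 B_seq=374 B_ack=100
After event 2: A_seq=100 A_ack=374 B_seq=435 B_ack=100
After event 3: A_seq=100 A_ack=374 B_seq=620 B_ack=100
After event 4: A_seq=100 A_ack=374 B_seq=751 B_ack=100
After event 5: A_seq=100 A_ack=374 B_seq=883 B_ack=100
After event 6: A_seq=233 A_ack=374 B_seq=883 B_ack=233

233 374 883 233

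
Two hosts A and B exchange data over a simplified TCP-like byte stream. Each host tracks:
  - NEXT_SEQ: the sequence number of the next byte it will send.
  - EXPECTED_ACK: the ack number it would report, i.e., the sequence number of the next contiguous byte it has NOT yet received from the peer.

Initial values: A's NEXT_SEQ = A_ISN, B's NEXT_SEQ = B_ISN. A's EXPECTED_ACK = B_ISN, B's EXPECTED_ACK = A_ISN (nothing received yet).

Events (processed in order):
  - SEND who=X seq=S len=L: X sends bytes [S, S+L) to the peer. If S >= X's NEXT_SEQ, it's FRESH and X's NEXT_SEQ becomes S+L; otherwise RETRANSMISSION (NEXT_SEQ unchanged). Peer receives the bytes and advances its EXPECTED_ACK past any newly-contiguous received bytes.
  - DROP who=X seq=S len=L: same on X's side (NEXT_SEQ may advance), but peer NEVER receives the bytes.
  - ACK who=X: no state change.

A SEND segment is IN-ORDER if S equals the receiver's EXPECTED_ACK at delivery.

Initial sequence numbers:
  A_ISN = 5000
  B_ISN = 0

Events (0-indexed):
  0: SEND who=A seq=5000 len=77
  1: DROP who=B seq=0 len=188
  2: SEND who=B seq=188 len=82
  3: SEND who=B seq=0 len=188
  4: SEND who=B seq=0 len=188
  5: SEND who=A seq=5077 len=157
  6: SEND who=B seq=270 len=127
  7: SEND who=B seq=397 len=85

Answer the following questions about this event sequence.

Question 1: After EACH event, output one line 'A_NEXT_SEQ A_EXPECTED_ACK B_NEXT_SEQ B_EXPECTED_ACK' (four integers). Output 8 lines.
5077 0 0 5077
5077 0 188 5077
5077 0 270 5077
5077 270 270 5077
5077 270 270 5077
5234 270 270 5234
5234 397 397 5234
5234 482 482 5234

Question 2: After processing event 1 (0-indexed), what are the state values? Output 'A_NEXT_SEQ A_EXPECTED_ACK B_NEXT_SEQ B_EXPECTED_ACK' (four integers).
After event 0: A_seq=5077 A_ack=0 B_seq=0 B_ack=5077
After event 1: A_seq=5077 A_ack=0 B_seq=188 B_ack=5077

5077 0 188 5077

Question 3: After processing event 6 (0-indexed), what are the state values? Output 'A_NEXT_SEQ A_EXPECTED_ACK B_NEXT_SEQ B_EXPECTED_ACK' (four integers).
After event 0: A_seq=5077 A_ack=0 B_seq=0 B_ack=5077
After event 1: A_seq=5077 A_ack=0 B_seq=188 B_ack=5077
After event 2: A_seq=5077 A_ack=0 B_seq=270 B_ack=5077
After event 3: A_seq=5077 A_ack=270 B_seq=270 B_ack=5077
After event 4: A_seq=5077 A_ack=270 B_seq=270 B_ack=5077
After event 5: A_seq=5234 A_ack=270 B_seq=270 B_ack=5234
After event 6: A_seq=5234 A_ack=397 B_seq=397 B_ack=5234

5234 397 397 5234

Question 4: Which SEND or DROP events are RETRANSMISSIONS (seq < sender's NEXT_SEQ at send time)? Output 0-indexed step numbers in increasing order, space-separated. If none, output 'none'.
Step 0: SEND seq=5000 -> fresh
Step 1: DROP seq=0 -> fresh
Step 2: SEND seq=188 -> fresh
Step 3: SEND seq=0 -> retransmit
Step 4: SEND seq=0 -> retransmit
Step 5: SEND seq=5077 -> fresh
Step 6: SEND seq=270 -> fresh
Step 7: SEND seq=397 -> fresh

Answer: 3 4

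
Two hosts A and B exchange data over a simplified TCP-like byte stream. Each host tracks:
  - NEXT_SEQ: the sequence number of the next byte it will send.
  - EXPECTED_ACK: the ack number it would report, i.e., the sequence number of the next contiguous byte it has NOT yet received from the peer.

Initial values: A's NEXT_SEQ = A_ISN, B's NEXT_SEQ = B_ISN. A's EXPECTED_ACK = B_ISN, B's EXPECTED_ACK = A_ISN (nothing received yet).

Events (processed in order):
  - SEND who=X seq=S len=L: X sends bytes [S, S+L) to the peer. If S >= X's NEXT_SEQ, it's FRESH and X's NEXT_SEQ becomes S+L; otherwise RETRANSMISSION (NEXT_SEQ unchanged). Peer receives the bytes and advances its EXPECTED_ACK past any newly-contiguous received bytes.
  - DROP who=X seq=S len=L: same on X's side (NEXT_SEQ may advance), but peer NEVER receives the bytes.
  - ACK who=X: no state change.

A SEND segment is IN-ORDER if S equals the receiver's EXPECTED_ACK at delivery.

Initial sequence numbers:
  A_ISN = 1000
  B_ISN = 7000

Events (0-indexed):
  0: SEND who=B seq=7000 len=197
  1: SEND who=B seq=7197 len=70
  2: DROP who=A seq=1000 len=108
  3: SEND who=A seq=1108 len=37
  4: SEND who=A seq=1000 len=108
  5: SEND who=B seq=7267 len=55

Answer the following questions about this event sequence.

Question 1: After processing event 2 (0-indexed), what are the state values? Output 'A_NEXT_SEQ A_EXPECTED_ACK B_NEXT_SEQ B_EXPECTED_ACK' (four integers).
After event 0: A_seq=1000 A_ack=7197 B_seq=7197 B_ack=1000
After event 1: A_seq=1000 A_ack=7267 B_seq=7267 B_ack=1000
After event 2: A_seq=1108 A_ack=7267 B_seq=7267 B_ack=1000

1108 7267 7267 1000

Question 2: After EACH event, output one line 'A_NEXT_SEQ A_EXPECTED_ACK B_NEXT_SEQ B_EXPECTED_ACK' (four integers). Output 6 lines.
1000 7197 7197 1000
1000 7267 7267 1000
1108 7267 7267 1000
1145 7267 7267 1000
1145 7267 7267 1145
1145 7322 7322 1145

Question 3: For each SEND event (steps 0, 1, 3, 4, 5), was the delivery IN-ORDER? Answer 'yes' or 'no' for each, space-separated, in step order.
Answer: yes yes no yes yes

Derivation:
Step 0: SEND seq=7000 -> in-order
Step 1: SEND seq=7197 -> in-order
Step 3: SEND seq=1108 -> out-of-order
Step 4: SEND seq=1000 -> in-order
Step 5: SEND seq=7267 -> in-order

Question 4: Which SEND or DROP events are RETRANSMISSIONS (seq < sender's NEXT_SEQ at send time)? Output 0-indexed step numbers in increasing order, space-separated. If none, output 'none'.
Step 0: SEND seq=7000 -> fresh
Step 1: SEND seq=7197 -> fresh
Step 2: DROP seq=1000 -> fresh
Step 3: SEND seq=1108 -> fresh
Step 4: SEND seq=1000 -> retransmit
Step 5: SEND seq=7267 -> fresh

Answer: 4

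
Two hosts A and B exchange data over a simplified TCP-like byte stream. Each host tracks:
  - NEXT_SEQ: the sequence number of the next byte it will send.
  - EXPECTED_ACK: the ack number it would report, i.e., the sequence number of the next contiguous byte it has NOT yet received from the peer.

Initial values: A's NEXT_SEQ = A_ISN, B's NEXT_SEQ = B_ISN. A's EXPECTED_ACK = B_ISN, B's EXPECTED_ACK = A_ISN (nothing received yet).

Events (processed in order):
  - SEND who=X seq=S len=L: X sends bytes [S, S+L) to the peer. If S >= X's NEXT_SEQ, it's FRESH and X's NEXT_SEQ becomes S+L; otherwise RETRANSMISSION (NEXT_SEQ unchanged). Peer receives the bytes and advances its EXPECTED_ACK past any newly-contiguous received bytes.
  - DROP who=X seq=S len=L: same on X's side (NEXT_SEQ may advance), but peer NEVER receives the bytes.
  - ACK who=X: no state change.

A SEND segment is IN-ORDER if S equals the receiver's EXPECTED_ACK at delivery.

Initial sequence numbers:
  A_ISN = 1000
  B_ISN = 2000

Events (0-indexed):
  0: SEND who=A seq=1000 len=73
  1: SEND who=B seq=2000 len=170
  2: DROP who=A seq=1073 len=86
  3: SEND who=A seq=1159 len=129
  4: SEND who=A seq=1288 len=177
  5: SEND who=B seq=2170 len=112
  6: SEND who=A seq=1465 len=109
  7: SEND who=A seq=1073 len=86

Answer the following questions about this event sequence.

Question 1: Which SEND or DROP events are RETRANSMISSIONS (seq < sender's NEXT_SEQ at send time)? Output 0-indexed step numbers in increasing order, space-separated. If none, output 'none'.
Answer: 7

Derivation:
Step 0: SEND seq=1000 -> fresh
Step 1: SEND seq=2000 -> fresh
Step 2: DROP seq=1073 -> fresh
Step 3: SEND seq=1159 -> fresh
Step 4: SEND seq=1288 -> fresh
Step 5: SEND seq=2170 -> fresh
Step 6: SEND seq=1465 -> fresh
Step 7: SEND seq=1073 -> retransmit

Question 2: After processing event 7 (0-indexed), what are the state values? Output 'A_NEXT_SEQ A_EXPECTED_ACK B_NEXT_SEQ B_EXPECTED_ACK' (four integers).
After event 0: A_seq=1073 A_ack=2000 B_seq=2000 B_ack=1073
After event 1: A_seq=1073 A_ack=2170 B_seq=2170 B_ack=1073
After event 2: A_seq=1159 A_ack=2170 B_seq=2170 B_ack=1073
After event 3: A_seq=1288 A_ack=2170 B_seq=2170 B_ack=1073
After event 4: A_seq=1465 A_ack=2170 B_seq=2170 B_ack=1073
After event 5: A_seq=1465 A_ack=2282 B_seq=2282 B_ack=1073
After event 6: A_seq=1574 A_ack=2282 B_seq=2282 B_ack=1073
After event 7: A_seq=1574 A_ack=2282 B_seq=2282 B_ack=1574

1574 2282 2282 1574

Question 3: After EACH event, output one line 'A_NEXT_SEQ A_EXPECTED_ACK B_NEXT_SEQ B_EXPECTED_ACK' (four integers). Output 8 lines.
1073 2000 2000 1073
1073 2170 2170 1073
1159 2170 2170 1073
1288 2170 2170 1073
1465 2170 2170 1073
1465 2282 2282 1073
1574 2282 2282 1073
1574 2282 2282 1574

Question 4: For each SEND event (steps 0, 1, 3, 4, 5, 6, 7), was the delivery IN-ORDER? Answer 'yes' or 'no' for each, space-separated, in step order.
Step 0: SEND seq=1000 -> in-order
Step 1: SEND seq=2000 -> in-order
Step 3: SEND seq=1159 -> out-of-order
Step 4: SEND seq=1288 -> out-of-order
Step 5: SEND seq=2170 -> in-order
Step 6: SEND seq=1465 -> out-of-order
Step 7: SEND seq=1073 -> in-order

Answer: yes yes no no yes no yes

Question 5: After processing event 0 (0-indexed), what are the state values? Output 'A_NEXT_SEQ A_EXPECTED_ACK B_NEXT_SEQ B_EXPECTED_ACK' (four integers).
After event 0: A_seq=1073 A_ack=2000 B_seq=2000 B_ack=1073

1073 2000 2000 1073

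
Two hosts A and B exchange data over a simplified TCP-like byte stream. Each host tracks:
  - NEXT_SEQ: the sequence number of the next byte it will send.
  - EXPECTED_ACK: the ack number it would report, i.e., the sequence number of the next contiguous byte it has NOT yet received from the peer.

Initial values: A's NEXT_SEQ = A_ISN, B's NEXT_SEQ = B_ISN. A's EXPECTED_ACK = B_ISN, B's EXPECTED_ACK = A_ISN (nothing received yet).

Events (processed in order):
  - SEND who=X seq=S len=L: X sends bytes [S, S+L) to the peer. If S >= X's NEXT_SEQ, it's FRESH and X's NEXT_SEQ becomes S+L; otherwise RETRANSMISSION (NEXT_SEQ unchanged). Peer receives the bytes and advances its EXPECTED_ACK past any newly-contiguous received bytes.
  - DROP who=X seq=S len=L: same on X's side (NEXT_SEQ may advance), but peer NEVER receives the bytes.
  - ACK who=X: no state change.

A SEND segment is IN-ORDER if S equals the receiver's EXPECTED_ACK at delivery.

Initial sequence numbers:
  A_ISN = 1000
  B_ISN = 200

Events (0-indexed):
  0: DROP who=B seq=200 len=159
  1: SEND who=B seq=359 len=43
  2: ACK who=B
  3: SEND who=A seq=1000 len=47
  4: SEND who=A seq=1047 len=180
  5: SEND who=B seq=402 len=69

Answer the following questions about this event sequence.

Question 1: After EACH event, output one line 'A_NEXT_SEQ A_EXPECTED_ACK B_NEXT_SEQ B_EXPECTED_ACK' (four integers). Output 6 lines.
1000 200 359 1000
1000 200 402 1000
1000 200 402 1000
1047 200 402 1047
1227 200 402 1227
1227 200 471 1227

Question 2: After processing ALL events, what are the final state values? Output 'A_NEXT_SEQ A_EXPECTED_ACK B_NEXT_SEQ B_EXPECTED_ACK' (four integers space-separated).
After event 0: A_seq=1000 A_ack=200 B_seq=359 B_ack=1000
After event 1: A_seq=1000 A_ack=200 B_seq=402 B_ack=1000
After event 2: A_seq=1000 A_ack=200 B_seq=402 B_ack=1000
After event 3: A_seq=1047 A_ack=200 B_seq=402 B_ack=1047
After event 4: A_seq=1227 A_ack=200 B_seq=402 B_ack=1227
After event 5: A_seq=1227 A_ack=200 B_seq=471 B_ack=1227

Answer: 1227 200 471 1227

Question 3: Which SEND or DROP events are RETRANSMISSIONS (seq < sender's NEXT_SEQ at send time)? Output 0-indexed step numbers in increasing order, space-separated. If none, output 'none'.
Answer: none

Derivation:
Step 0: DROP seq=200 -> fresh
Step 1: SEND seq=359 -> fresh
Step 3: SEND seq=1000 -> fresh
Step 4: SEND seq=1047 -> fresh
Step 5: SEND seq=402 -> fresh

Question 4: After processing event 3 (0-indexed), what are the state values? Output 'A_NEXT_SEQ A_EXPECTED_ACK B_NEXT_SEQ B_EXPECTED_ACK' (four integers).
After event 0: A_seq=1000 A_ack=200 B_seq=359 B_ack=1000
After event 1: A_seq=1000 A_ack=200 B_seq=402 B_ack=1000
After event 2: A_seq=1000 A_ack=200 B_seq=402 B_ack=1000
After event 3: A_seq=1047 A_ack=200 B_seq=402 B_ack=1047

1047 200 402 1047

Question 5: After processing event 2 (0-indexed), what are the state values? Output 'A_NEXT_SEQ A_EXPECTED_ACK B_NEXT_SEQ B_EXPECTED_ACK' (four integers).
After event 0: A_seq=1000 A_ack=200 B_seq=359 B_ack=1000
After event 1: A_seq=1000 A_ack=200 B_seq=402 B_ack=1000
After event 2: A_seq=1000 A_ack=200 B_seq=402 B_ack=1000

1000 200 402 1000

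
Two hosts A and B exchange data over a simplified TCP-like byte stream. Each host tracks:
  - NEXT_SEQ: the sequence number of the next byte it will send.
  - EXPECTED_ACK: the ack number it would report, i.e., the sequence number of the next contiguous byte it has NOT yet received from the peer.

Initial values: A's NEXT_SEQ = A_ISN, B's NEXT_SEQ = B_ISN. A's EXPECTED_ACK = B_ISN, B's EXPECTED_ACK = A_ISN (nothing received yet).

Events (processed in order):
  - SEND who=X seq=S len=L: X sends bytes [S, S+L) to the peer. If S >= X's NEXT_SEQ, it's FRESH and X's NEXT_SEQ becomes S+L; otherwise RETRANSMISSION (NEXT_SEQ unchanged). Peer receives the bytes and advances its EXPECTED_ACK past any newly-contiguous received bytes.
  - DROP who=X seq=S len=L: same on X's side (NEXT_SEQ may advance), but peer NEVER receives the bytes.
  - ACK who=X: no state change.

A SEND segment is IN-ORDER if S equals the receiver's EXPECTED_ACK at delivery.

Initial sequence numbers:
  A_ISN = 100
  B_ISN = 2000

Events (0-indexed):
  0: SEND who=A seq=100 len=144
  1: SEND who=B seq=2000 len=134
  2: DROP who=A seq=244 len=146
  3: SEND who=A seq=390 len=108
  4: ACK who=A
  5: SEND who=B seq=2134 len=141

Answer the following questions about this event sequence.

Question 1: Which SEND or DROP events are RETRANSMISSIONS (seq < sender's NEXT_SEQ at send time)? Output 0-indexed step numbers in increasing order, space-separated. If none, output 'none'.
Step 0: SEND seq=100 -> fresh
Step 1: SEND seq=2000 -> fresh
Step 2: DROP seq=244 -> fresh
Step 3: SEND seq=390 -> fresh
Step 5: SEND seq=2134 -> fresh

Answer: none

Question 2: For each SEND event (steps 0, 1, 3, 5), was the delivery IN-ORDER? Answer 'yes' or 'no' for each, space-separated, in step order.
Answer: yes yes no yes

Derivation:
Step 0: SEND seq=100 -> in-order
Step 1: SEND seq=2000 -> in-order
Step 3: SEND seq=390 -> out-of-order
Step 5: SEND seq=2134 -> in-order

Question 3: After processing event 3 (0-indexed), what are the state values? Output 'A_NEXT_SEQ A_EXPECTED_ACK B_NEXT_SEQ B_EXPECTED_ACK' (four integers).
After event 0: A_seq=244 A_ack=2000 B_seq=2000 B_ack=244
After event 1: A_seq=244 A_ack=2134 B_seq=2134 B_ack=244
After event 2: A_seq=390 A_ack=2134 B_seq=2134 B_ack=244
After event 3: A_seq=498 A_ack=2134 B_seq=2134 B_ack=244

498 2134 2134 244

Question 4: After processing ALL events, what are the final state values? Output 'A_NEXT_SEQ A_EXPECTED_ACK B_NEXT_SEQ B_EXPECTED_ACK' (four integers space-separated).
After event 0: A_seq=244 A_ack=2000 B_seq=2000 B_ack=244
After event 1: A_seq=244 A_ack=2134 B_seq=2134 B_ack=244
After event 2: A_seq=390 A_ack=2134 B_seq=2134 B_ack=244
After event 3: A_seq=498 A_ack=2134 B_seq=2134 B_ack=244
After event 4: A_seq=498 A_ack=2134 B_seq=2134 B_ack=244
After event 5: A_seq=498 A_ack=2275 B_seq=2275 B_ack=244

Answer: 498 2275 2275 244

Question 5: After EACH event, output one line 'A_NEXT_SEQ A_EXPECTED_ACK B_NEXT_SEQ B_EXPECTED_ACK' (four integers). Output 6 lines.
244 2000 2000 244
244 2134 2134 244
390 2134 2134 244
498 2134 2134 244
498 2134 2134 244
498 2275 2275 244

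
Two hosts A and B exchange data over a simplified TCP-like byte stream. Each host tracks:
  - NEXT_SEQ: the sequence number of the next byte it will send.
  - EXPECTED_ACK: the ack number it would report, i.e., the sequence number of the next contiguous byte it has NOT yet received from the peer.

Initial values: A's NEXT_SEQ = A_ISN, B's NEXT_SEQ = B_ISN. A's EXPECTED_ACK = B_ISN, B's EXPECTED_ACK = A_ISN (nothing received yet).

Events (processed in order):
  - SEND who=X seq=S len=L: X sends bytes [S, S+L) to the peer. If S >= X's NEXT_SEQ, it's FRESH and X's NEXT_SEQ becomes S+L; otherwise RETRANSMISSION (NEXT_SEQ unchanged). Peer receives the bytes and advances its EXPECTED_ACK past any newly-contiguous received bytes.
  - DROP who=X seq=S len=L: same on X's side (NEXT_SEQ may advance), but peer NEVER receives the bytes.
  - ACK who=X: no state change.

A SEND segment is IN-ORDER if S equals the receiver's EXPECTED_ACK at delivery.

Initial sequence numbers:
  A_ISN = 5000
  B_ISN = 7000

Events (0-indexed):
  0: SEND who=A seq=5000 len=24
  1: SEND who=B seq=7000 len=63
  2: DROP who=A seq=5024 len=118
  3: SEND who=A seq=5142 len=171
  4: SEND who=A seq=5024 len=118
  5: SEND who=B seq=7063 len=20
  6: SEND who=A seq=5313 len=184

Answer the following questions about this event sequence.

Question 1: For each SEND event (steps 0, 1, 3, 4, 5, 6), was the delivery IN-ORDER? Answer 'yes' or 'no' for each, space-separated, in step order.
Answer: yes yes no yes yes yes

Derivation:
Step 0: SEND seq=5000 -> in-order
Step 1: SEND seq=7000 -> in-order
Step 3: SEND seq=5142 -> out-of-order
Step 4: SEND seq=5024 -> in-order
Step 5: SEND seq=7063 -> in-order
Step 6: SEND seq=5313 -> in-order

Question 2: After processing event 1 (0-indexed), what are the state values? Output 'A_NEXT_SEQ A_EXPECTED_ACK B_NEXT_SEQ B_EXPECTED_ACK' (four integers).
After event 0: A_seq=5024 A_ack=7000 B_seq=7000 B_ack=5024
After event 1: A_seq=5024 A_ack=7063 B_seq=7063 B_ack=5024

5024 7063 7063 5024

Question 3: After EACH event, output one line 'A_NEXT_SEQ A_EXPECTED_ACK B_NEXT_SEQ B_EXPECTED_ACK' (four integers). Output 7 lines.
5024 7000 7000 5024
5024 7063 7063 5024
5142 7063 7063 5024
5313 7063 7063 5024
5313 7063 7063 5313
5313 7083 7083 5313
5497 7083 7083 5497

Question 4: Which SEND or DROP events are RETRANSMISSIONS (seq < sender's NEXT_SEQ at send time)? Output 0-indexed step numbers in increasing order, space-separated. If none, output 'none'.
Answer: 4

Derivation:
Step 0: SEND seq=5000 -> fresh
Step 1: SEND seq=7000 -> fresh
Step 2: DROP seq=5024 -> fresh
Step 3: SEND seq=5142 -> fresh
Step 4: SEND seq=5024 -> retransmit
Step 5: SEND seq=7063 -> fresh
Step 6: SEND seq=5313 -> fresh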